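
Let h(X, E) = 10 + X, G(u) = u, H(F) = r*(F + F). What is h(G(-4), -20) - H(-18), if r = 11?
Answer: 402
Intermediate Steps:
H(F) = 22*F (H(F) = 11*(F + F) = 11*(2*F) = 22*F)
h(G(-4), -20) - H(-18) = (10 - 4) - 22*(-18) = 6 - 1*(-396) = 6 + 396 = 402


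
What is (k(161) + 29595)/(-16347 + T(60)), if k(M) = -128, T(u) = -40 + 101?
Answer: -29467/16286 ≈ -1.8093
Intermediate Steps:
T(u) = 61
(k(161) + 29595)/(-16347 + T(60)) = (-128 + 29595)/(-16347 + 61) = 29467/(-16286) = 29467*(-1/16286) = -29467/16286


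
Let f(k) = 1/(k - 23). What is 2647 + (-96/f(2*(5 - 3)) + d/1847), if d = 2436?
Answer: 8260373/1847 ≈ 4472.3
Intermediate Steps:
f(k) = 1/(-23 + k)
2647 + (-96/f(2*(5 - 3)) + d/1847) = 2647 + (-(-2208 + 192*(5 - 3)) + 2436/1847) = 2647 + (-96/(1/(-23 + 2*2)) + 2436*(1/1847)) = 2647 + (-96/(1/(-23 + 4)) + 2436/1847) = 2647 + (-96/(1/(-19)) + 2436/1847) = 2647 + (-96/(-1/19) + 2436/1847) = 2647 + (-96*(-19) + 2436/1847) = 2647 + (1824 + 2436/1847) = 2647 + 3371364/1847 = 8260373/1847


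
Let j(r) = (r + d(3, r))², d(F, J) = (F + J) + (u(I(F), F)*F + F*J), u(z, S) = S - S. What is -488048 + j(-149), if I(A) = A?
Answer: 62516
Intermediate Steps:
u(z, S) = 0
d(F, J) = F + J + F*J (d(F, J) = (F + J) + (0*F + F*J) = (F + J) + (0 + F*J) = (F + J) + F*J = F + J + F*J)
j(r) = (3 + 5*r)² (j(r) = (r + (3 + r + 3*r))² = (r + (3 + 4*r))² = (3 + 5*r)²)
-488048 + j(-149) = -488048 + (3 + 5*(-149))² = -488048 + (3 - 745)² = -488048 + (-742)² = -488048 + 550564 = 62516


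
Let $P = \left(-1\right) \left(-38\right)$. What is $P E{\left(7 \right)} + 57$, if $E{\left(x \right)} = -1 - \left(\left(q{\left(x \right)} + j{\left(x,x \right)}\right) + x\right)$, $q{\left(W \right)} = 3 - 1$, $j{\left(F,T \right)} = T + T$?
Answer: $-855$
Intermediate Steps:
$j{\left(F,T \right)} = 2 T$
$q{\left(W \right)} = 2$ ($q{\left(W \right)} = 3 - 1 = 2$)
$E{\left(x \right)} = -3 - 3 x$ ($E{\left(x \right)} = -1 - \left(\left(2 + 2 x\right) + x\right) = -1 - \left(2 + 3 x\right) = -3 - 3 x$)
$P = 38$
$P E{\left(7 \right)} + 57 = 38 \left(-3 - 21\right) + 57 = 38 \left(-24\right) + 57 = -912 + 57 = -855$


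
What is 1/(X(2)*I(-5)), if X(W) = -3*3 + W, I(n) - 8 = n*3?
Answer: 1/49 ≈ 0.020408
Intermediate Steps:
I(n) = 8 + 3*n (I(n) = 8 + n*3 = 8 + 3*n)
X(W) = -9 + W
1/(X(2)*I(-5)) = 1/((-9 + 2)*(8 + 3*(-5))) = 1/(-7*(8 - 15)) = 1/(-7*(-7)) = 1/49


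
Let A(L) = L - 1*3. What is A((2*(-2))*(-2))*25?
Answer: 125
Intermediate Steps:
A(L) = -3 + L (A(L) = L - 3 = -3 + L)
A((2*(-2))*(-2))*25 = (-3 + (2*(-2))*(-2))*25 = (-3 - 4*(-2))*25 = (-3 + 8)*25 = 5*25 = 125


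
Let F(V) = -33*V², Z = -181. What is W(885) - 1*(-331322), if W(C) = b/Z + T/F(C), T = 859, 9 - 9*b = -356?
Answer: 1549990501145246/4678202925 ≈ 3.3132e+5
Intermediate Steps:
b = 365/9 (b = 1 - ⅑*(-356) = 1 + 356/9 = 365/9 ≈ 40.556)
W(C) = -365/1629 - 859/(33*C²) (W(C) = (365/9)/(-181) + 859/((-33*C²)) = (365/9)*(-1/181) + 859*(-1/(33*C²)) = -365/1629 - 859/(33*C²))
W(885) - 1*(-331322) = (-365/1629 - 859/33/885²) - 1*(-331322) = (-365/1629 - 859/33*1/783225) + 331322 = (-365/1629 - 859/25846425) + 331322 = -1048371604/4678202925 + 331322 = 1549990501145246/4678202925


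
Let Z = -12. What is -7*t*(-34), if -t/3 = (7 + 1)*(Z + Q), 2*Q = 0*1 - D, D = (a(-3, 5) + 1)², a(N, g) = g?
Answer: 171360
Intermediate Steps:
D = 36 (D = (5 + 1)² = 6² = 36)
Q = -18 (Q = (0*1 - 1*36)/2 = (0 - 36)/2 = (½)*(-36) = -18)
t = 720 (t = -3*(7 + 1)*(-12 - 18) = -24*(-30) = -3*(-240) = 720)
-7*t*(-34) = -7*720*(-34) = -5040*(-34) = 171360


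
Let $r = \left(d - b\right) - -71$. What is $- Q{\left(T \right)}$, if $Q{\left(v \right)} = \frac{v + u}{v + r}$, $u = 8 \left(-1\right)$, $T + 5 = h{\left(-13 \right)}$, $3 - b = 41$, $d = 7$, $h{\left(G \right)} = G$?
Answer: $\frac{13}{49} \approx 0.26531$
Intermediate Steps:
$b = -38$ ($b = 3 - 41 = -38$)
$T = -18$ ($T = -5 - 13 = -18$)
$u = -8$
$r = 116$ ($r = \left(7 - -38\right) - -71 = \left(7 + 38\right) + 71 = 45 + 71 = 116$)
$Q{\left(v \right)} = \frac{-8 + v}{116 + v}$ ($Q{\left(v \right)} = \frac{v - 8}{v + 116} = \frac{-8 + v}{116 + v}$)
$- Q{\left(T \right)} = - \frac{-8 - 18}{116 - 18} = - \frac{-26}{98} = \left(-1\right) \left(- \frac{13}{49}\right) = \frac{13}{49}$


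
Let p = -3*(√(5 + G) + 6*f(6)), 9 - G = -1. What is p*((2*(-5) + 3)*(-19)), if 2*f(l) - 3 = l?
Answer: -10773 - 399*√15 ≈ -12318.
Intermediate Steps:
G = 10 (G = 9 - 1*(-1) = 9 + 1 = 10)
f(l) = 3/2 + l/2
p = -81 - 3*√15 (p = -3*(√(5 + 10) + 6*(3/2 + (½)*6)) = -3*(√15 + 6*(3/2 + 3)) = -3*(√15 + 6*(9/2)) = -3*(√15 + 27) = -3*(27 + √15) = -81 - 3*√15 ≈ -92.619)
p*((2*(-5) + 3)*(-19)) = (-81 - 3*√15)*((2*(-5) + 3)*(-19)) = (-81 - 3*√15)*((-10 + 3)*(-19)) = (-81 - 3*√15)*(-7*(-19)) = (-81 - 3*√15)*133 = -10773 - 399*√15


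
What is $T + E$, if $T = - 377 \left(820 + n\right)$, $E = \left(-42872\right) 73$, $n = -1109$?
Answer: $-3020703$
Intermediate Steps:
$E = -3129656$
$T = 108953$ ($T = - 377 \left(820 - 1109\right) = \left(-377\right) \left(-289\right) = 108953$)
$T + E = 108953 - 3129656 = -3020703$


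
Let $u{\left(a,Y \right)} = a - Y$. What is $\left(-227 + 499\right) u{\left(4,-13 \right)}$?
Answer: $4624$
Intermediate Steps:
$\left(-227 + 499\right) u{\left(4,-13 \right)} = \left(-227 + 499\right) \left(4 - -13\right) = 272 \left(4 + 13\right) = 272 \cdot 17 = 4624$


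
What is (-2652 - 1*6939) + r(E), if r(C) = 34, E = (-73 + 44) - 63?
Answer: -9557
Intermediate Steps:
E = -92 (E = -29 - 63 = -92)
(-2652 - 1*6939) + r(E) = (-2652 - 1*6939) + 34 = (-2652 - 6939) + 34 = -9591 + 34 = -9557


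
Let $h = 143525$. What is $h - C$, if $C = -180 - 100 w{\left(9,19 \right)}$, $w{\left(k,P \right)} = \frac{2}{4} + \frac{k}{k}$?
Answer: $143855$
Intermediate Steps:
$w{\left(k,P \right)} = \frac{3}{2}$ ($w{\left(k,P \right)} = 2 \cdot \frac{1}{4} + 1 = \frac{1}{2} + 1 = \frac{3}{2}$)
$C = -330$ ($C = -180 - 150 = -330$)
$h - C = 143525 - -330 = 143525 + 330 = 143855$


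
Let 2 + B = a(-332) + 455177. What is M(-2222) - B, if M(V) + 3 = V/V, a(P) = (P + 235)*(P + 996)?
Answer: -390769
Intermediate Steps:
a(P) = (235 + P)*(996 + P)
M(V) = -2 (M(V) = -3 + V/V = -3 + 1 = -2)
B = 390767 (B = -2 + ((234060 + (-332)**2 + 1231*(-332)) + 455177) = -2 + ((234060 + 110224 - 408692) + 455177) = -2 + (-64408 + 455177) = -2 + 390769 = 390767)
M(-2222) - B = -2 - 1*390767 = -2 - 390767 = -390769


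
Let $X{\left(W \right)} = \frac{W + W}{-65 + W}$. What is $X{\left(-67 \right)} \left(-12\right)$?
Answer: $- \frac{134}{11} \approx -12.182$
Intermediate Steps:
$X{\left(W \right)} = \frac{2 W}{-65 + W}$
$X{\left(-67 \right)} \left(-12\right) = 2 \left(-67\right) \frac{1}{-65 - 67} \left(-12\right) = 2 \left(-67\right) \frac{1}{-132} \left(-12\right) = 2 \left(-67\right) \left(- \frac{1}{132}\right) \left(-12\right) = \frac{67}{66} \left(-12\right) = - \frac{134}{11}$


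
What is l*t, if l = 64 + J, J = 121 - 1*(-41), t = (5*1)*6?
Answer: 6780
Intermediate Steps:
t = 30 (t = 5*6 = 30)
J = 162 (J = 121 + 41 = 162)
l = 226 (l = 64 + 162 = 226)
l*t = 226*30 = 6780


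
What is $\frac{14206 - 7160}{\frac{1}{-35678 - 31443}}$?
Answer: $-472934566$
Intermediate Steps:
$\frac{14206 - 7160}{\frac{1}{-35678 - 31443}} = \frac{7046}{\frac{1}{-67121}} = \frac{7046}{- \frac{1}{67121}} = 7046 \left(-67121\right) = -472934566$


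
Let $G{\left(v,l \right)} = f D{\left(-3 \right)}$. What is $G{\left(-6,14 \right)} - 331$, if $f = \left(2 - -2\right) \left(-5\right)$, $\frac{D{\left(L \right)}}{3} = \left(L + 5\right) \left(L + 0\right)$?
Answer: $29$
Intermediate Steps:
$D{\left(L \right)} = 3 L \left(5 + L\right)$ ($D{\left(L \right)} = 3 \left(L + 5\right) \left(L + 0\right) = 3 \left(5 + L\right) L = 3 L \left(5 + L\right)$)
$f = -20$ ($f = \left(2 + 2\right) \left(-5\right) = 4 \left(-5\right) = -20$)
$G{\left(v,l \right)} = 360$ ($G{\left(v,l \right)} = - 20 \cdot 3 \left(-3\right) \left(5 - 3\right) = - 20 \cdot 3 \left(-3\right) 2 = \left(-20\right) \left(-18\right) = 360$)
$G{\left(-6,14 \right)} - 331 = 360 - 331 = 29$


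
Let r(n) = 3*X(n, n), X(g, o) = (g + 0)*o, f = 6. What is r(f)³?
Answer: 1259712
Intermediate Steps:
X(g, o) = g*o
r(n) = 3*n² (r(n) = 3*(n*n) = 3*n²)
r(f)³ = (3*6²)³ = (3*36)³ = 108³ = 1259712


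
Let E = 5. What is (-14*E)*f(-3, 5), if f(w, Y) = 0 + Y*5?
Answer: -1750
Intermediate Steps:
f(w, Y) = 5*Y (f(w, Y) = 0 + 5*Y = 5*Y)
(-14*E)*f(-3, 5) = (-14*5)*(5*5) = -70*25 = -1750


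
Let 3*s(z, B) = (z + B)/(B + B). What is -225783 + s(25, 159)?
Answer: -107698399/477 ≈ -2.2578e+5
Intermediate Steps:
s(z, B) = (B + z)/(6*B) (s(z, B) = ((z + B)/(B + B))/3 = ((B + z)/((2*B)))/3 = ((B + z)*(1/(2*B)))/3 = ((B + z)/(2*B))/3 = (B + z)/(6*B))
-225783 + s(25, 159) = -225783 + (1/6)*(159 + 25)/159 = -225783 + (1/6)*(1/159)*184 = -225783 + 92/477 = -107698399/477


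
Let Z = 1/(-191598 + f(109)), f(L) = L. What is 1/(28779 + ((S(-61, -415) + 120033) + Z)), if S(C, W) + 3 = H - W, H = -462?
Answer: 191489/28486286617 ≈ 6.7221e-6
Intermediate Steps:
S(C, W) = -465 - W (S(C, W) = -3 + (-462 - W) = -465 - W)
Z = -1/191489 (Z = 1/(-191598 + 109) = 1/(-191489) = -1/191489 ≈ -5.2222e-6)
1/(28779 + ((S(-61, -415) + 120033) + Z)) = 1/(28779 + (((-465 - 1*(-415)) + 120033) - 1/191489)) = 1/(28779 + (((-465 + 415) + 120033) - 1/191489)) = 1/(28779 + ((-50 + 120033) - 1/191489)) = 1/(28779 + (119983 - 1/191489)) = 1/(28779 + 22975424686/191489) = 1/(28486286617/191489) = 191489/28486286617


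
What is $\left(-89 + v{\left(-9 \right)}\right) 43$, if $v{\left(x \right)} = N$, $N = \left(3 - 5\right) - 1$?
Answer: $-3956$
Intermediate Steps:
$N = -3$ ($N = -2 - 1 = -3$)
$v{\left(x \right)} = -3$
$\left(-89 + v{\left(-9 \right)}\right) 43 = \left(-89 - 3\right) 43 = \left(-92\right) 43 = -3956$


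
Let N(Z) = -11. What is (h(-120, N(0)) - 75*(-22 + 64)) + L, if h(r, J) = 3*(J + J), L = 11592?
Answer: 8376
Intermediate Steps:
h(r, J) = 6*J (h(r, J) = 3*(2*J) = 6*J)
(h(-120, N(0)) - 75*(-22 + 64)) + L = (6*(-11) - 75*(-22 + 64)) + 11592 = (-66 - 75*42) + 11592 = (-66 - 3150) + 11592 = -3216 + 11592 = 8376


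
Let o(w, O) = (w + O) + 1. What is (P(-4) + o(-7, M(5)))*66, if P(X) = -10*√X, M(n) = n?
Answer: -66 - 1320*I ≈ -66.0 - 1320.0*I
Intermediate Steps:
o(w, O) = 1 + O + w (o(w, O) = (O + w) + 1 = 1 + O + w)
(P(-4) + o(-7, M(5)))*66 = (-20*I + (1 + 5 - 7))*66 = (-20*I - 1)*66 = (-1 - 20*I)*66 = -66 - 1320*I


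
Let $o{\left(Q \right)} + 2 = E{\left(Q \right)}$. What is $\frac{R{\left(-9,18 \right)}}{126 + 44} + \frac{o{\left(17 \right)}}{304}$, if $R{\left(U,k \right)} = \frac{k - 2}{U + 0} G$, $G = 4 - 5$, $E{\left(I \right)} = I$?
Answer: $\frac{13907}{232560} \approx 0.0598$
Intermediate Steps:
$o{\left(Q \right)} = -2 + Q$
$G = -1$ ($G = 4 - 5 = -1$)
$R{\left(U,k \right)} = - \frac{-2 + k}{U}$ ($R{\left(U,k \right)} = \frac{k - 2}{U + 0} \left(-1\right) = \frac{-2 + k}{U} \left(-1\right) = - \frac{-2 + k}{U}$)
$\frac{R{\left(-9,18 \right)}}{126 + 44} + \frac{o{\left(17 \right)}}{304} = \frac{\frac{1}{-9} \left(2 - 18\right)}{126 + 44} + \frac{-2 + 17}{304} = \frac{\left(- \frac{1}{9}\right) \left(2 - 18\right)}{170} + 15 \cdot \frac{1}{304} = \left(- \frac{1}{9}\right) \left(-16\right) \frac{1}{170} + \frac{15}{304} = \frac{16}{9} \cdot \frac{1}{170} + \frac{15}{304} = \frac{8}{765} + \frac{15}{304} = \frac{13907}{232560}$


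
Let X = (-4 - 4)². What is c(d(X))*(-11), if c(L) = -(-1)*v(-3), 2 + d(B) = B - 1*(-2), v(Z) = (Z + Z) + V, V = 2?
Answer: 44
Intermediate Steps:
X = 64 (X = (-8)² = 64)
v(Z) = 2 + 2*Z (v(Z) = (Z + Z) + 2 = 2*Z + 2 = 2 + 2*Z)
d(B) = B (d(B) = -2 + (B - 1*(-2)) = -2 + (B + 2) = -2 + (2 + B) = B)
c(L) = -4 (c(L) = -(-1)*(2 + 2*(-3)) = -(-1)*(2 - 6) = -(-1)*(-4) = -1*4 = -4)
c(d(X))*(-11) = -4*(-11) = 44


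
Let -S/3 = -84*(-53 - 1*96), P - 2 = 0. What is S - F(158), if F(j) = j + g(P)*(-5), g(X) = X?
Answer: -37696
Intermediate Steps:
P = 2 (P = 2 + 0 = 2)
F(j) = -10 + j (F(j) = j + 2*(-5) = j - 10 = -10 + j)
S = -37548 (S = -(-252)*(-53 - 1*96) = -(-252)*(-53 - 96) = -(-252)*(-149) = -3*12516 = -37548)
S - F(158) = -37548 - (-10 + 158) = -37548 - 1*148 = -37548 - 148 = -37696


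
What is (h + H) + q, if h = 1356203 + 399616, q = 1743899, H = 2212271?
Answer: 5711989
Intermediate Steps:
h = 1755819
(h + H) + q = (1755819 + 2212271) + 1743899 = 3968090 + 1743899 = 5711989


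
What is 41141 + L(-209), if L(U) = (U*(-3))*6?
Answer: 44903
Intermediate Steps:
L(U) = -18*U (L(U) = -3*U*6 = -18*U)
41141 + L(-209) = 41141 - 18*(-209) = 41141 + 3762 = 44903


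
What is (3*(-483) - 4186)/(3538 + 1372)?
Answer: -1127/982 ≈ -1.1477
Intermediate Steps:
(3*(-483) - 4186)/(3538 + 1372) = (-1449 - 4186)/4910 = -5635*1/4910 = -1127/982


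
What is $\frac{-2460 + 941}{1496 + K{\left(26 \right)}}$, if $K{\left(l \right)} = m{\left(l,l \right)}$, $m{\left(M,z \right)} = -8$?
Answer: $- \frac{49}{48} \approx -1.0208$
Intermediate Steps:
$K{\left(l \right)} = -8$
$\frac{-2460 + 941}{1496 + K{\left(26 \right)}} = \frac{-2460 + 941}{1496 - 8} = - \frac{1519}{1488} = \left(-1519\right) \frac{1}{1488} = - \frac{49}{48}$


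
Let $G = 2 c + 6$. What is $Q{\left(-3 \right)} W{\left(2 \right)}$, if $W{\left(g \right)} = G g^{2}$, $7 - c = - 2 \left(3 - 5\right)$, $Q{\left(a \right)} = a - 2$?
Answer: $-240$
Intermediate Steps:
$Q{\left(a \right)} = -2 + a$
$c = 3$ ($c = 7 - - 2 \left(3 - 5\right) = 7 - \left(-2\right) \left(-2\right) = 7 - 4 = 3$)
$G = 12$ ($G = 2 \cdot 3 + 6 = 6 + 6 = 12$)
$W{\left(g \right)} = 12 g^{2}$
$Q{\left(-3 \right)} W{\left(2 \right)} = \left(-2 - 3\right) 12 \cdot 2^{2} = - 5 \cdot 12 \cdot 4 = \left(-5\right) 48 = -240$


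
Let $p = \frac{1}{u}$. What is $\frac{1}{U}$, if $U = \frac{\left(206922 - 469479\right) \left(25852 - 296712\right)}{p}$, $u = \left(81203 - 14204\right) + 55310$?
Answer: $\frac{1}{8698149962847180} \approx 1.1497 \cdot 10^{-16}$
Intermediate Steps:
$u = 122309$ ($u = 66999 + 55310 = 122309$)
$p = \frac{1}{122309} \approx 8.176 \cdot 10^{-6}$
$U = 8698149962847180$ ($U = \left(206922 - 469479\right) \left(25852 - 296712\right) \frac{1}{\frac{1}{122309}} = \left(-262557\right) \left(-270860\right) 122309 = 71116189020 \cdot 122309 = 8698149962847180$)
$\frac{1}{U} = \frac{1}{8698149962847180}$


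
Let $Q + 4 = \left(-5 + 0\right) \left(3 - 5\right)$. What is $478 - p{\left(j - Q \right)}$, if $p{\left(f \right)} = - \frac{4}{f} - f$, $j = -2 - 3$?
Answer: $\frac{5133}{11} \approx 466.64$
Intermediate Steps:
$j = -5$
$Q = 6$ ($Q = -4 + \left(-5 + 0\right) \left(3 - 5\right) = -4 - -10 = -4 + 10 = 6$)
$p{\left(f \right)} = - f - \frac{4}{f}$
$478 - p{\left(j - Q \right)} = 478 - \left(- (-5 - 6) - \frac{4}{-5 - 6}\right) = 478 - \left(\left(-1\right) \left(-11\right) - \frac{4}{-11}\right) = 478 - \left(11 - - \frac{4}{11}\right) = 478 - \left(11 + \frac{4}{11}\right) = 478 - \frac{125}{11} = \frac{5133}{11}$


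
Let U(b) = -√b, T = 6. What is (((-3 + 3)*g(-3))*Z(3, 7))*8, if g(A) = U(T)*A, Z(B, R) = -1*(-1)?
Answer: 0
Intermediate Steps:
Z(B, R) = 1
g(A) = -A*√6 (g(A) = (-√6)*A = -A*√6)
(((-3 + 3)*g(-3))*Z(3, 7))*8 = (((-3 + 3)*(-1*(-3)*√6))*1)*8 = ((0*(3*√6))*1)*8 = (0*1)*8 = 0*8 = 0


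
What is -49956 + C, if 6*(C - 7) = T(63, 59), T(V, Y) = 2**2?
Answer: -149845/3 ≈ -49948.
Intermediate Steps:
T(V, Y) = 4
C = 23/3 (C = 7 + (1/6)*4 = 7 + 2/3 = 23/3 ≈ 7.6667)
-49956 + C = -49956 + 23/3 = -149845/3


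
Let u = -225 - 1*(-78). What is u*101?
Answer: -14847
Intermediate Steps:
u = -147 (u = -225 + 78 = -147)
u*101 = -147*101 = -14847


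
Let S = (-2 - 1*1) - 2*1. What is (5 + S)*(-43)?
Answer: 0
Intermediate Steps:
S = -5 (S = (-2 - 1) - 2 = -3 - 2 = -5)
(5 + S)*(-43) = (5 - 5)*(-43) = 0*(-43) = 0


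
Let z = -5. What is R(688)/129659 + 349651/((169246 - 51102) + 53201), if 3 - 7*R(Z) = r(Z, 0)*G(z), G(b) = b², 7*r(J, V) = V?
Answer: 317348307098/155514949485 ≈ 2.0406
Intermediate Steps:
r(J, V) = V/7
R(Z) = 3/7 (R(Z) = 3/7 - (⅐)*0*(-5)²/7 = 3/7 - 0*25 = 3/7 - ⅐*0 = 3/7 + 0 = 3/7)
R(688)/129659 + 349651/((169246 - 51102) + 53201) = (3/7)/129659 + 349651/((169246 - 51102) + 53201) = (3/7)*(1/129659) + 349651/(118144 + 53201) = 3/907613 + 349651/171345 = 317348307098/155514949485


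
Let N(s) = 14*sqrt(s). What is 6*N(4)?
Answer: 168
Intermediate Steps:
6*N(4) = 6*(14*sqrt(4)) = 6*(14*2) = 6*28 = 168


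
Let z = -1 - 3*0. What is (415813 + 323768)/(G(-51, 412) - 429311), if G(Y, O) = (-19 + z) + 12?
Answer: -739581/429319 ≈ -1.7227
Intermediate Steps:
z = -1 (z = -1 + 0 = -1)
G(Y, O) = -8 (G(Y, O) = (-19 - 1) + 12 = -20 + 12 = -8)
(415813 + 323768)/(G(-51, 412) - 429311) = (415813 + 323768)/(-8 - 429311) = 739581/(-429319) = 739581*(-1/429319) = -739581/429319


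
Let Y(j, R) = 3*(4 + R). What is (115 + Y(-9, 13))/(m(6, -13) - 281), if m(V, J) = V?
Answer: -166/275 ≈ -0.60364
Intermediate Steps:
Y(j, R) = 12 + 3*R
(115 + Y(-9, 13))/(m(6, -13) - 281) = (115 + (12 + 3*13))/(6 - 281) = (115 + (12 + 39))/(-275) = (115 + 51)*(-1/275) = 166*(-1/275) = -166/275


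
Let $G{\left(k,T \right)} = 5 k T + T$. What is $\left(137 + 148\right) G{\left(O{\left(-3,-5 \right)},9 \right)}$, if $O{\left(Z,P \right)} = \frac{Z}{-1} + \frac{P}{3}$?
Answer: $19665$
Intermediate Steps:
$O{\left(Z,P \right)} = - Z + \frac{P}{3}$ ($O{\left(Z,P \right)} = Z \left(-1\right) + P \frac{1}{3} = - Z + \frac{P}{3}$)
$G{\left(k,T \right)} = T + 5 T k$ ($G{\left(k,T \right)} = 5 T k + T = T + 5 T k$)
$\left(137 + 148\right) G{\left(O{\left(-3,-5 \right)},9 \right)} = \left(137 + 148\right) 9 \left(1 + 5 \left(\left(-1\right) \left(-3\right) + \frac{1}{3} \left(-5\right)\right)\right) = 285 \cdot 9 \left(1 + 5 \left(3 - \frac{5}{3}\right)\right) = 285 \cdot 9 \left(1 + 5 \cdot \frac{4}{3}\right) = 285 \cdot 9 \left(1 + \frac{20}{3}\right) = 285 \cdot 9 \cdot \frac{23}{3} = 285 \cdot 69 = 19665$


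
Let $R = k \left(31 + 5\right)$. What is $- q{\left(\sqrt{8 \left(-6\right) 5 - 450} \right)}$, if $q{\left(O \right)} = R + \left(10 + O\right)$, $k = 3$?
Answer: $-118 - i \sqrt{690} \approx -118.0 - 26.268 i$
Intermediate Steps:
$R = 108$ ($R = 3 \left(31 + 5\right) = 3 \cdot 36 = 108$)
$q{\left(O \right)} = 118 + O$ ($q{\left(O \right)} = 108 + \left(10 + O\right) = 118 + O$)
$- q{\left(\sqrt{8 \left(-6\right) 5 - 450} \right)} = - (118 + \sqrt{8 \left(-6\right) 5 - 450}) = - (118 + \sqrt{\left(-48\right) 5 - 450}) = - (118 + \sqrt{-240 - 450}) = - (118 + \sqrt{-690}) = - (118 + i \sqrt{690}) = -118 - i \sqrt{690}$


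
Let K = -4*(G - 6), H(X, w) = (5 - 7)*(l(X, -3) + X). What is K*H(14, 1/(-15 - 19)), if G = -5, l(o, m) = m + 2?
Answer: -1144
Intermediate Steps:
l(o, m) = 2 + m
H(X, w) = 2 - 2*X (H(X, w) = (5 - 7)*((2 - 3) + X) = -2*(-1 + X) = 2 - 2*X)
K = 44 (K = -4*(-5 - 6) = -4*(-11) = 44)
K*H(14, 1/(-15 - 19)) = 44*(2 - 2*14) = 44*(2 - 28) = 44*(-26) = -1144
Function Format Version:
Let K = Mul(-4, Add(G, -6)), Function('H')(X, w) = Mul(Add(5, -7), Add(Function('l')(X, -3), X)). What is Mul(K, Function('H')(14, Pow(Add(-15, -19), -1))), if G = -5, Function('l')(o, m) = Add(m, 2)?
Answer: -1144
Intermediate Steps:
Function('l')(o, m) = Add(2, m)
Function('H')(X, w) = Add(2, Mul(-2, X)) (Function('H')(X, w) = Mul(Add(5, -7), Add(Add(2, -3), X)) = Mul(-2, Add(-1, X)) = Add(2, Mul(-2, X)))
K = 44 (K = Mul(-4, Add(-5, -6)) = Mul(-4, -11) = 44)
Mul(K, Function('H')(14, Pow(Add(-15, -19), -1))) = Mul(44, Add(2, Mul(-2, 14))) = Mul(44, Add(2, -28)) = Mul(44, -26) = -1144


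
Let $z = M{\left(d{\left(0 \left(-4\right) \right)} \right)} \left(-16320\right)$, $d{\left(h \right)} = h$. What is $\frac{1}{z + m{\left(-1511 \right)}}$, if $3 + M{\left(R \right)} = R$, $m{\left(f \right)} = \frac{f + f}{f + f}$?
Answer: $\frac{1}{48961} \approx 2.0424 \cdot 10^{-5}$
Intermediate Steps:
$m{\left(f \right)} = 1$ ($m{\left(f \right)} = \frac{2 f}{2 f} = 2 f \frac{1}{2 f} = 1$)
$M{\left(R \right)} = -3 + R$
$z = 48960$ ($z = \left(-3 + 0 \left(-4\right)\right) \left(-16320\right) = \left(-3 + 0\right) \left(-16320\right) = \left(-3\right) \left(-16320\right) = 48960$)
$\frac{1}{z + m{\left(-1511 \right)}} = \frac{1}{48960 + 1} = \frac{1}{48961}$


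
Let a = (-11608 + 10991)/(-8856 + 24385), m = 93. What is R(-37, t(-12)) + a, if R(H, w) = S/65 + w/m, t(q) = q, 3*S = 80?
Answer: 4533907/18774561 ≈ 0.24149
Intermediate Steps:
S = 80/3 (S = (⅓)*80 = 80/3 ≈ 26.667)
a = -617/15529 ≈ -0.039732
R(H, w) = 16/39 + w/93 (R(H, w) = (80/3)/65 + w/93 = (80/3)*(1/65) + w*(1/93) = 16/39 + w/93)
R(-37, t(-12)) + a = (16/39 + (1/93)*(-12)) - 617/15529 = (16/39 - 4/31) - 617/15529 = 340/1209 - 617/15529 = 4533907/18774561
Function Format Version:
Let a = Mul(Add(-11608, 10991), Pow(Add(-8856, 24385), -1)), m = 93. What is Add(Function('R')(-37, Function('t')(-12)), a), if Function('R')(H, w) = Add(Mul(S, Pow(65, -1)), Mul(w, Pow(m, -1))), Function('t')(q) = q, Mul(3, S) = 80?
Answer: Rational(4533907, 18774561) ≈ 0.24149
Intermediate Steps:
S = Rational(80, 3) (S = Mul(Rational(1, 3), 80) = Rational(80, 3) ≈ 26.667)
a = Rational(-617, 15529) (a = Mul(-617, Pow(15529, -1)) = Mul(-617, Rational(1, 15529)) = Rational(-617, 15529) ≈ -0.039732)
Function('R')(H, w) = Add(Rational(16, 39), Mul(Rational(1, 93), w)) (Function('R')(H, w) = Add(Mul(Rational(80, 3), Pow(65, -1)), Mul(w, Pow(93, -1))) = Add(Mul(Rational(80, 3), Rational(1, 65)), Mul(w, Rational(1, 93))) = Add(Rational(16, 39), Mul(Rational(1, 93), w)))
Add(Function('R')(-37, Function('t')(-12)), a) = Add(Add(Rational(16, 39), Mul(Rational(1, 93), -12)), Rational(-617, 15529)) = Add(Add(Rational(16, 39), Rational(-4, 31)), Rational(-617, 15529)) = Add(Rational(340, 1209), Rational(-617, 15529)) = Rational(4533907, 18774561)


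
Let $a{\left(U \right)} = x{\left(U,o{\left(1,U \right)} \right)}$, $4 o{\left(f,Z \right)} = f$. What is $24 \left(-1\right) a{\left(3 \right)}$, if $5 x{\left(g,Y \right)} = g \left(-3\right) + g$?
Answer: $\frac{144}{5} \approx 28.8$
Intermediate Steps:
$o{\left(f,Z \right)} = \frac{f}{4}$
$x{\left(g,Y \right)} = - \frac{2 g}{5}$ ($x{\left(g,Y \right)} = \frac{g \left(-3\right) + g}{5} = \frac{- 3 g + g}{5} = \frac{\left(-2\right) g}{5} = - \frac{2 g}{5}$)
$a{\left(U \right)} = - \frac{2 U}{5}$
$24 \left(-1\right) a{\left(3 \right)} = 24 \left(-1\right) \left(\left(- \frac{2}{5}\right) 3\right) = \left(-24\right) \left(- \frac{6}{5}\right) = \frac{144}{5}$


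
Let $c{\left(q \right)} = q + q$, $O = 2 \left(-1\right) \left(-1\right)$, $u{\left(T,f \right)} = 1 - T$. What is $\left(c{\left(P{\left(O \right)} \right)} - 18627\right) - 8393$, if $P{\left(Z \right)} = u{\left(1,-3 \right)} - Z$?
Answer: $-27024$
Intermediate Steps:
$O = 2$ ($O = \left(-2\right) \left(-1\right) = 2$)
$P{\left(Z \right)} = - Z$ ($P{\left(Z \right)} = \left(1 - 1\right) - Z = 0 - Z = - Z$)
$c{\left(q \right)} = 2 q$
$\left(c{\left(P{\left(O \right)} \right)} - 18627\right) - 8393 = \left(2 \left(\left(-1\right) 2\right) - 18627\right) - 8393 = \left(2 \left(-2\right) - 18627\right) - 8393 = \left(-4 - 18627\right) - 8393 = -18631 - 8393 = -27024$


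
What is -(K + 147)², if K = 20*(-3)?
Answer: -7569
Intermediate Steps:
K = -60
-(K + 147)² = -(-60 + 147)² = -1*87² = -1*7569 = -7569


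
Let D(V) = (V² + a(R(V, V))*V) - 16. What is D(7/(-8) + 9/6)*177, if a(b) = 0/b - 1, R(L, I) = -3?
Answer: -183903/64 ≈ -2873.5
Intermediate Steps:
a(b) = -1 (a(b) = 0 - 1 = -1)
D(V) = -16 + V² - V (D(V) = (V² - V) - 16 = -16 + V² - V)
D(7/(-8) + 9/6)*177 = (-16 + (7/(-8) + 9/6)² - (7/(-8) + 9/6))*177 = (-16 + (7*(-⅛) + 9*(⅙))² - (7*(-⅛) + 9*(⅙)))*177 = (-16 + (-7/8 + 3/2)² - (-7/8 + 3/2))*177 = (-16 + (5/8)² - 1*5/8)*177 = (-16 + 25/64 - 5/8)*177 = -1039/64*177 = -183903/64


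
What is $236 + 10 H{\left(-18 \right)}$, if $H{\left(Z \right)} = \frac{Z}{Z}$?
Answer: $246$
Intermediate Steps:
$H{\left(Z \right)} = 1$
$236 + 10 H{\left(-18 \right)} = 236 + 10 \cdot 1 = 236 + 10 = 246$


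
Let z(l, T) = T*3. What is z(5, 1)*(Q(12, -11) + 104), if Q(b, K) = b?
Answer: 348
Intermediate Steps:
z(l, T) = 3*T
z(5, 1)*(Q(12, -11) + 104) = (3*1)*(12 + 104) = 3*116 = 348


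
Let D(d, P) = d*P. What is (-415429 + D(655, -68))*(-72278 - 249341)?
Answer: 147934769811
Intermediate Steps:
D(d, P) = P*d
(-415429 + D(655, -68))*(-72278 - 249341) = (-415429 - 68*655)*(-72278 - 249341) = (-415429 - 44540)*(-321619) = -459969*(-321619) = 147934769811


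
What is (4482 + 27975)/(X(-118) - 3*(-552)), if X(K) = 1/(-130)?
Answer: 4219410/215279 ≈ 19.600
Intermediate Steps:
X(K) = -1/130
(4482 + 27975)/(X(-118) - 3*(-552)) = (4482 + 27975)/(-1/130 - 3*(-552)) = 32457/(-1/130 + 1656) = 32457/(215279/130) = 32457*(130/215279) = 4219410/215279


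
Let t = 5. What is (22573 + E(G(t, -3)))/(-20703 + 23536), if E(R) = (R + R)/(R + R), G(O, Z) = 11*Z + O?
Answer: 22574/2833 ≈ 7.9682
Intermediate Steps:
G(O, Z) = O + 11*Z
E(R) = 1 (E(R) = (2*R)/((2*R)) = (2*R)*(1/(2*R)) = 1)
(22573 + E(G(t, -3)))/(-20703 + 23536) = (22573 + 1)/(-20703 + 23536) = 22574/2833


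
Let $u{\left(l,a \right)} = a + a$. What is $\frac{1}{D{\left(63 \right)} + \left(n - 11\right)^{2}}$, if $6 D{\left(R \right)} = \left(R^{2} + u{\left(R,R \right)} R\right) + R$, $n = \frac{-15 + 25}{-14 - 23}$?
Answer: $\frac{1369}{2905044} \approx 0.00047125$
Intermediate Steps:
$n = - \frac{10}{37}$ ($n = \frac{10}{-37} = 10 \left(- \frac{1}{37}\right) = - \frac{10}{37} \approx -0.27027$)
$u{\left(l,a \right)} = 2 a$
$D{\left(R \right)} = \frac{R^{2}}{2} + \frac{R}{6}$ ($D{\left(R \right)} = \frac{\left(R^{2} + 2 R R\right) + R}{6} = \frac{\left(R^{2} + 2 R^{2}\right) + R}{6} = \frac{3 R^{2} + R}{6} = \frac{R + 3 R^{2}}{6} = \frac{R^{2}}{2} + \frac{R}{6}$)
$\frac{1}{D{\left(63 \right)} + \left(n - 11\right)^{2}} = \frac{1}{\frac{1}{6} \cdot 63 \left(1 + 3 \cdot 63\right) + \left(- \frac{10}{37} - 11\right)^{2}} = \frac{1}{\frac{1}{6} \cdot 63 \left(1 + 189\right) + \left(- \frac{417}{37}\right)^{2}} = \frac{1}{\frac{1}{6} \cdot 63 \cdot 190 + \frac{173889}{1369}} = \frac{1}{1995 + \frac{173889}{1369}} = \frac{1}{\frac{2905044}{1369}} = \frac{1369}{2905044}$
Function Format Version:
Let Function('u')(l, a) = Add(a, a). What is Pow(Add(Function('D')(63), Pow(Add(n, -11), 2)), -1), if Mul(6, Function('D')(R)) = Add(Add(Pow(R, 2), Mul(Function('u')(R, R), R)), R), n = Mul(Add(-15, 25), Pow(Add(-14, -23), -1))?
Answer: Rational(1369, 2905044) ≈ 0.00047125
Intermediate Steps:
n = Rational(-10, 37) (n = Mul(10, Pow(-37, -1)) = Mul(10, Rational(-1, 37)) = Rational(-10, 37) ≈ -0.27027)
Function('u')(l, a) = Mul(2, a)
Function('D')(R) = Add(Mul(Rational(1, 2), Pow(R, 2)), Mul(Rational(1, 6), R)) (Function('D')(R) = Mul(Rational(1, 6), Add(Add(Pow(R, 2), Mul(Mul(2, R), R)), R)) = Mul(Rational(1, 6), Add(Add(Pow(R, 2), Mul(2, Pow(R, 2))), R)) = Mul(Rational(1, 6), Add(Mul(3, Pow(R, 2)), R)) = Mul(Rational(1, 6), Add(R, Mul(3, Pow(R, 2)))) = Add(Mul(Rational(1, 2), Pow(R, 2)), Mul(Rational(1, 6), R)))
Pow(Add(Function('D')(63), Pow(Add(n, -11), 2)), -1) = Pow(Add(Mul(Rational(1, 6), 63, Add(1, Mul(3, 63))), Pow(Add(Rational(-10, 37), -11), 2)), -1) = Pow(Add(Mul(Rational(1, 6), 63, Add(1, 189)), Pow(Rational(-417, 37), 2)), -1) = Pow(Add(Mul(Rational(1, 6), 63, 190), Rational(173889, 1369)), -1) = Pow(Add(1995, Rational(173889, 1369)), -1) = Pow(Rational(2905044, 1369), -1) = Rational(1369, 2905044)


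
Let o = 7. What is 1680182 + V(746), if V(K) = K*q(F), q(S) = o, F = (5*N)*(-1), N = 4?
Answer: 1685404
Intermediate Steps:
F = -20 (F = (5*4)*(-1) = 20*(-1) = -20)
q(S) = 7
V(K) = 7*K (V(K) = K*7 = 7*K)
1680182 + V(746) = 1680182 + 7*746 = 1680182 + 5222 = 1685404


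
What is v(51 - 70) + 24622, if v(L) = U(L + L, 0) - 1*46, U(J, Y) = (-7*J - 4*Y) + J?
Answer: 24804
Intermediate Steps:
U(J, Y) = -6*J - 4*Y
v(L) = -46 - 12*L (v(L) = (-6*(L + L) - 4*0) - 1*46 = (-12*L + 0) - 46 = -12*L - 46 = -46 - 12*L)
v(51 - 70) + 24622 = (-46 - 12*(51 - 70)) + 24622 = (-46 - 12*(-19)) + 24622 = (-46 + 228) + 24622 = 182 + 24622 = 24804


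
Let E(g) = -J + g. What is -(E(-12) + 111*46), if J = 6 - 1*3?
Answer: -5091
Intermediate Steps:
J = 3 (J = 6 - 3 = 3)
E(g) = -3 + g (E(g) = -1*3 + g = -3 + g)
-(E(-12) + 111*46) = -((-3 - 12) + 111*46) = -(-15 + 5106) = -1*5091 = -5091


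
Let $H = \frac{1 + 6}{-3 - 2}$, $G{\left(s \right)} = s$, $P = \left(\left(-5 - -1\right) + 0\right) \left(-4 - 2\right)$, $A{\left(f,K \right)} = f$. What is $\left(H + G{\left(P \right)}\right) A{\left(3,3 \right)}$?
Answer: $\frac{339}{5} \approx 67.8$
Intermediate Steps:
$P = 24$ ($P = \left(\left(-5 + 1\right) + 0\right) \left(-6\right) = \left(-4 + 0\right) \left(-6\right) = \left(-4\right) \left(-6\right) = 24$)
$H = - \frac{7}{5}$ ($H = \frac{7}{-5} = 7 \left(- \frac{1}{5}\right) = - \frac{7}{5} \approx -1.4$)
$\left(H + G{\left(P \right)}\right) A{\left(3,3 \right)} = \left(- \frac{7}{5} + 24\right) 3 = \frac{113}{5} \cdot 3 = \frac{339}{5}$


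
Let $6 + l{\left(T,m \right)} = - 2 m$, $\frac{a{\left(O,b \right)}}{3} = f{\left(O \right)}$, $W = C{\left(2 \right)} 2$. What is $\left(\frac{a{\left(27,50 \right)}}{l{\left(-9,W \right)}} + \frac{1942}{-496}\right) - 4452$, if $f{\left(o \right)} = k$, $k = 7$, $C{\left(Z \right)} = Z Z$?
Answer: $- \frac{12158341}{2728} \approx -4456.9$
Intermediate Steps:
$C{\left(Z \right)} = Z^{2}$
$W = 8$ ($W = 2^{2} \cdot 2 = 4 \cdot 2 = 8$)
$f{\left(o \right)} = 7$
$a{\left(O,b \right)} = 21$ ($a{\left(O,b \right)} = 3 \cdot 7 = 21$)
$l{\left(T,m \right)} = -6 - 2 m$
$\left(\frac{a{\left(27,50 \right)}}{l{\left(-9,W \right)}} + \frac{1942}{-496}\right) - 4452 = \left(\frac{21}{-6 - 16} + \frac{1942}{-496}\right) - 4452 = \left(\frac{21}{-6 - 16} + 1942 \left(- \frac{1}{496}\right)\right) - 4452 = \left(\frac{21}{-22} - \frac{971}{248}\right) - 4452 = \left(21 \left(- \frac{1}{22}\right) - \frac{971}{248}\right) - 4452 = \left(- \frac{21}{22} - \frac{971}{248}\right) - 4452 = - \frac{13285}{2728} - 4452 = - \frac{12158341}{2728}$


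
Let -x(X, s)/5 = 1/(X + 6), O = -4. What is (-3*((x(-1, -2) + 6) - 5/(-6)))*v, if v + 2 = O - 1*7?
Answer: 455/2 ≈ 227.50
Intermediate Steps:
v = -13 (v = -2 + (-4 - 1*7) = -2 + (-4 - 7) = -2 - 11 = -13)
x(X, s) = -5/(6 + X) (x(X, s) = -5/(X + 6) = -5/(6 + X))
(-3*((x(-1, -2) + 6) - 5/(-6)))*v = -3*((-5/(6 - 1) + 6) - 5/(-6))*(-13) = -3*((-5/5 + 6) - 5*(-⅙))*(-13) = -3*((-5*⅕ + 6) + ⅚)*(-13) = -3*((-1 + 6) + ⅚)*(-13) = -3*(5 + ⅚)*(-13) = -3*35/6*(-13) = -35/2*(-13) = 455/2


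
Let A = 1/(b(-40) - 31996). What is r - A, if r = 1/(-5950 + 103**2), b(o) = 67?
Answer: 12196/49585737 ≈ 0.00024596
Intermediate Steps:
A = -1/31929 (A = 1/(67 - 31996) = 1/(-31929) = -1/31929 ≈ -3.1320e-5)
r = 1/4659 (r = 1/(-5950 + 10609) = 1/4659 ≈ 0.00021464)
r - A = 1/4659 - 1*(-1/31929) = 1/4659 + 1/31929 = 12196/49585737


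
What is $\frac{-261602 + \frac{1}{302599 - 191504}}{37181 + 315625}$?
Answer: $- \frac{9687558063}{13064994190} \approx -0.74149$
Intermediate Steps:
$\frac{-261602 + \frac{1}{302599 - 191504}}{37181 + 315625} = \frac{-261602 + \frac{1}{111095}}{352806} = \left(-261602 + \frac{1}{111095}\right) \frac{1}{352806} = \left(- \frac{29062674189}{111095}\right) \frac{1}{352806} = - \frac{9687558063}{13064994190}$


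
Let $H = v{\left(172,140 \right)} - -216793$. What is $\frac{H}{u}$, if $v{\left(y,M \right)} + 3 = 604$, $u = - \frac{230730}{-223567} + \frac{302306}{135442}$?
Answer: $\frac{3291384466356958}{49418089081} \approx 66603.0$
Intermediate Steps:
$u = \frac{49418089081}{15140180807}$ ($u = \left(-230730\right) \left(- \frac{1}{223567}\right) + 302306 \cdot \frac{1}{135442} = \frac{230730}{223567} + \frac{151153}{67721} = \frac{49418089081}{15140180807} \approx 3.264$)
$v{\left(y,M \right)} = 601$ ($v{\left(y,M \right)} = -3 + 604 = 601$)
$H = 217394$ ($H = 601 - -216793 = 601 + 216793 = 217394$)
$\frac{H}{u} = \frac{217394}{\frac{49418089081}{15140180807}} = 217394 \cdot \frac{15140180807}{49418089081} = \frac{3291384466356958}{49418089081}$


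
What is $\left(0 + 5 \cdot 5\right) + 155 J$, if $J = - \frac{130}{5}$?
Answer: $-4005$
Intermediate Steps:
$J = -26$ ($J = \left(-130\right) \frac{1}{5} = -26$)
$\left(0 + 5 \cdot 5\right) + 155 J = \left(0 + 5 \cdot 5\right) + 155 \left(-26\right) = \left(0 + 25\right) - 4030 = 25 - 4030 = -4005$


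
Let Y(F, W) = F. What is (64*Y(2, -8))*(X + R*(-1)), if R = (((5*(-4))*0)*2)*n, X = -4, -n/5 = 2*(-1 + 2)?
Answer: -512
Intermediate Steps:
n = -10 (n = -10*(-1 + 2) = -10 ≈ -10.000)
R = 0 (R = (((5*(-4))*0)*2)*(-10) = (-20*0*2)*(-10) = (0*2)*(-10) = 0*(-10) = 0)
(64*Y(2, -8))*(X + R*(-1)) = (64*2)*(-4 + 0*(-1)) = 128*(-4 + 0) = 128*(-4) = -512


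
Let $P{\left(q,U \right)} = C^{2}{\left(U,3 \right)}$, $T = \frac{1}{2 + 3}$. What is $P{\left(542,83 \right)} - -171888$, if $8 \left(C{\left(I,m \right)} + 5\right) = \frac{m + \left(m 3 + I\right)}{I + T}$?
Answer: $\frac{1904021289817}{11075584} \approx 1.7191 \cdot 10^{5}$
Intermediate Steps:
$T = \frac{1}{5} \approx 0.2$
$C{\left(I,m \right)} = -5 + \frac{I + 4 m}{8 \left(\frac{1}{5} + I\right)}$ ($C{\left(I,m \right)} = -5 + \frac{\left(m + \left(m 3 + I\right)\right) \frac{1}{I + \frac{1}{5}}}{8} = -5 + \frac{\left(m + \left(3 m + I\right)\right) \frac{1}{\frac{1}{5} + I}}{8} = -5 + \frac{\left(m + \left(I + 3 m\right)\right) \frac{1}{\frac{1}{5} + I}}{8} = -5 + \frac{\left(I + 4 m\right) \frac{1}{\frac{1}{5} + I}}{8} = -5 + \frac{\frac{1}{\frac{1}{5} + I} \left(I + 4 m\right)}{8} = -5 + \frac{I + 4 m}{8 \left(\frac{1}{5} + I\right)}$)
$P{\left(q,U \right)} = \frac{25 \left(4 - 39 U\right)^{2}}{64 \left(1 + 5 U\right)^{2}}$ ($P{\left(q,U \right)} = \left(\frac{5 \left(-8 - 39 U + 4 \cdot 3\right)}{8 \left(1 + 5 U\right)}\right)^{2} = \left(\frac{5 \left(-8 - 39 U + 12\right)}{8 \left(1 + 5 U\right)}\right)^{2} = \left(\frac{5 \left(4 - 39 U\right)}{8 \left(1 + 5 U\right)}\right)^{2} = \frac{25 \left(4 - 39 U\right)^{2}}{64 \left(1 + 5 U\right)^{2}}$)
$P{\left(542,83 \right)} - -171888 = \frac{25 \left(-4 + 39 \cdot 83\right)^{2}}{64 \left(1 + 5 \cdot 83\right)^{2}} - -171888 = \frac{25 \left(-4 + 3237\right)^{2}}{64 \left(1 + 415\right)^{2}} + 171888 = \frac{25 \cdot 3233^{2}}{64 \cdot 173056} + 171888 = \frac{25}{64} \cdot \frac{1}{173056} \cdot 10452289 + 171888 = \frac{261307225}{11075584} + 171888 = \frac{1904021289817}{11075584}$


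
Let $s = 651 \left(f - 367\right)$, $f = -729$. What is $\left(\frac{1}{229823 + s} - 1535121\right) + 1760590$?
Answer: $\frac{109053267636}{483673} \approx 2.2547 \cdot 10^{5}$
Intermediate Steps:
$s = -713496$ ($s = 651 \left(-729 - 367\right) = 651 \left(-1096\right) = -713496$)
$\left(\frac{1}{229823 + s} - 1535121\right) + 1760590 = \left(\frac{1}{229823 - 713496} - 1535121\right) + 1760590 = \left(\frac{1}{-483673} - 1535121\right) + 1760590 = \left(- \frac{1}{483673} - 1535121\right) + 1760590 = - \frac{742496579434}{483673} + 1760590 = \frac{109053267636}{483673}$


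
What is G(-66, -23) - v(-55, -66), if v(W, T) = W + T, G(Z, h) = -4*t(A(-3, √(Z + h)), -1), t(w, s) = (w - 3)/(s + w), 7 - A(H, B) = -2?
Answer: 118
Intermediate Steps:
A(H, B) = 9 (A(H, B) = 7 - 1*(-2) = 7 + 2 = 9)
t(w, s) = (-3 + w)/(s + w)
G(Z, h) = -3 (G(Z, h) = -4*(-3 + 9)/(-1 + 9) = -4*6/8 = -6/2 = -4*¾ = -3)
v(W, T) = T + W
G(-66, -23) - v(-55, -66) = -3 - (-66 - 55) = -3 - 1*(-121) = -3 + 121 = 118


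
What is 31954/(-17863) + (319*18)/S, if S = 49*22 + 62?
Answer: 11023631/3393970 ≈ 3.2480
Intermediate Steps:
S = 1140 (S = 1078 + 62 = 1140)
31954/(-17863) + (319*18)/S = 31954/(-17863) + (319*18)/1140 = 31954*(-1/17863) + 5742*(1/1140) = -31954/17863 + 957/190 = 11023631/3393970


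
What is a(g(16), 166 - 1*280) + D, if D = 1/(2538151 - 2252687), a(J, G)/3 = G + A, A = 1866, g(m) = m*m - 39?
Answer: 1500398785/285464 ≈ 5256.0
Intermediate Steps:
g(m) = -39 + m² (g(m) = m² - 39 = -39 + m²)
a(J, G) = 5598 + 3*G (a(J, G) = 3*(G + 1866) = 3*(1866 + G) = 5598 + 3*G)
D = 1/285464 ≈ 3.5031e-6
a(g(16), 166 - 1*280) + D = (5598 + 3*(166 - 1*280)) + 1/285464 = (5598 + 3*(166 - 280)) + 1/285464 = (5598 + 3*(-114)) + 1/285464 = (5598 - 342) + 1/285464 = 5256 + 1/285464 = 1500398785/285464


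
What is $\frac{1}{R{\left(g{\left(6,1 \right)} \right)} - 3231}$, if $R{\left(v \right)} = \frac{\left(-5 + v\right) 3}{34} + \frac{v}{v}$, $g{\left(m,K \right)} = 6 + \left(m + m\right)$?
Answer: $- \frac{34}{109781} \approx -0.00030971$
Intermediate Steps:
$g{\left(m,K \right)} = 6 + 2 m$
$R{\left(v \right)} = \frac{19}{34} + \frac{3 v}{34}$ ($R{\left(v \right)} = \left(-15 + 3 v\right) \frac{1}{34} + 1 = \left(- \frac{15}{34} + \frac{3 v}{34}\right) + 1 = \frac{19}{34} + \frac{3 v}{34}$)
$\frac{1}{R{\left(g{\left(6,1 \right)} \right)} - 3231} = \frac{1}{\left(\frac{19}{34} + \frac{3 \left(6 + 2 \cdot 6\right)}{34}\right) - 3231} = \frac{1}{\left(\frac{19}{34} + \frac{3 \left(6 + 12\right)}{34}\right) - 3231} = \frac{1}{\left(\frac{19}{34} + \frac{3}{34} \cdot 18\right) - 3231} = \frac{1}{\left(\frac{19}{34} + \frac{27}{17}\right) - 3231} = \frac{1}{\frac{73}{34} - 3231} = \frac{1}{- \frac{109781}{34}} = - \frac{34}{109781}$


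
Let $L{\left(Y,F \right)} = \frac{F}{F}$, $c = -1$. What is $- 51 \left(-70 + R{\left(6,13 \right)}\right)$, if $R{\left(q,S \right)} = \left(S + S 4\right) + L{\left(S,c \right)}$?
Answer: $204$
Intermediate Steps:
$L{\left(Y,F \right)} = 1$
$R{\left(q,S \right)} = 1 + 5 S$ ($R{\left(q,S \right)} = \left(S + S 4\right) + 1 = \left(S + 4 S\right) + 1 = 5 S + 1 = 1 + 5 S$)
$- 51 \left(-70 + R{\left(6,13 \right)}\right) = - 51 \left(-70 + \left(1 + 5 \cdot 13\right)\right) = - 51 \left(-70 + \left(1 + 65\right)\right) = - 51 \left(-70 + 66\right) = \left(-51\right) \left(-4\right) = 204$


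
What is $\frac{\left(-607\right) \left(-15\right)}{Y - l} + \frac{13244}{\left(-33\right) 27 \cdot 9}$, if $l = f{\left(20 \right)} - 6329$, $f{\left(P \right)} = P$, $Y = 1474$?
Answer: $- \frac{2733187}{5673807} \approx -0.48172$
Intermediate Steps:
$l = -6309$ ($l = 20 - 6329 = -6309$)
$\frac{\left(-607\right) \left(-15\right)}{Y - l} + \frac{13244}{\left(-33\right) 27 \cdot 9} = \frac{\left(-607\right) \left(-15\right)}{1474 - -6309} + \frac{13244}{\left(-33\right) 27 \cdot 9} = \frac{9105}{1474 + 6309} + \frac{13244}{\left(-891\right) 9} = \frac{9105}{7783} + \frac{13244}{-8019} = 9105 \cdot \frac{1}{7783} + 13244 \left(- \frac{1}{8019}\right) = \frac{9105}{7783} - \frac{1204}{729} = - \frac{2733187}{5673807}$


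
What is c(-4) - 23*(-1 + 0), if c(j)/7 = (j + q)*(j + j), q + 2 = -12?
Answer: 1031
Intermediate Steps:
q = -14 (q = -2 - 12 = -14)
c(j) = 14*j*(-14 + j) (c(j) = 7*((j - 14)*(j + j)) = 7*((-14 + j)*(2*j)) = 7*(2*j*(-14 + j)) = 14*j*(-14 + j))
c(-4) - 23*(-1 + 0) = 14*(-4)*(-14 - 4) - 23*(-1 + 0) = 14*(-4)*(-18) - 23*(-1) = 1008 - 23*(-1) = 1008 + 23 = 1031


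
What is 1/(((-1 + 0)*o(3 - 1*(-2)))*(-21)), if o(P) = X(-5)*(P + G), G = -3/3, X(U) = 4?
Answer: 1/336 ≈ 0.0029762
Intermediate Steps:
G = -1 (G = -3*⅓ = -1)
o(P) = -4 + 4*P (o(P) = 4*(P - 1) = 4*(-1 + P) = -4 + 4*P)
1/(((-1 + 0)*o(3 - 1*(-2)))*(-21)) = 1/(((-1 + 0)*(-4 + 4*(3 - 1*(-2))))*(-21)) = 1/(-(-4 + 4*(3 + 2))*(-21)) = 1/(-(-4 + 4*5)*(-21)) = 1/(-(-4 + 20)*(-21)) = 1/(-1*16*(-21)) = 1/(-16*(-21)) = 1/336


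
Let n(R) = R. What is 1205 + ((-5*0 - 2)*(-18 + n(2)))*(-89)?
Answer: -1643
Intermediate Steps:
1205 + ((-5*0 - 2)*(-18 + n(2)))*(-89) = 1205 + ((-5*0 - 2)*(-18 + 2))*(-89) = 1205 + ((0 - 2)*(-16))*(-89) = 1205 - 2*(-16)*(-89) = 1205 + 32*(-89) = 1205 - 2848 = -1643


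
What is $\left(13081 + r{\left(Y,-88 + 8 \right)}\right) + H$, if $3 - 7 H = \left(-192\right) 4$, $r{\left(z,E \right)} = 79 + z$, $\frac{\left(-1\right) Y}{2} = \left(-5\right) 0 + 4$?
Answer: $\frac{92835}{7} \approx 13262.0$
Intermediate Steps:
$Y = -8$ ($Y = - 2 \left(\left(-5\right) 0 + 4\right) = - 2 \left(0 + 4\right) = \left(-2\right) 4 = -8$)
$H = \frac{771}{7}$ ($H = \frac{3}{7} - \frac{\left(-192\right) 4}{7} = \frac{3}{7} - - \frac{768}{7} = \frac{3}{7} + \frac{768}{7} = \frac{771}{7} \approx 110.14$)
$\left(13081 + r{\left(Y,-88 + 8 \right)}\right) + H = \left(13081 + \left(79 - 8\right)\right) + \frac{771}{7} = \left(13081 + 71\right) + \frac{771}{7} = 13152 + \frac{771}{7} = \frac{92835}{7}$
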